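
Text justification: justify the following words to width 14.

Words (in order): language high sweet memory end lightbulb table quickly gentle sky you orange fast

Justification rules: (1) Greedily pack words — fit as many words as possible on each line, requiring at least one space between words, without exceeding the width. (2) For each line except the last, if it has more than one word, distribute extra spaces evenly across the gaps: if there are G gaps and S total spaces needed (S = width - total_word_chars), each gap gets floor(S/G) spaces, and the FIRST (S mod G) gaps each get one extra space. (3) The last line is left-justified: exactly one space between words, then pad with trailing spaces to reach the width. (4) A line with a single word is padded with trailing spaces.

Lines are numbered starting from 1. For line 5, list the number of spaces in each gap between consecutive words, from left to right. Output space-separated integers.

Answer: 1 1

Derivation:
Line 1: ['language', 'high'] (min_width=13, slack=1)
Line 2: ['sweet', 'memory'] (min_width=12, slack=2)
Line 3: ['end', 'lightbulb'] (min_width=13, slack=1)
Line 4: ['table', 'quickly'] (min_width=13, slack=1)
Line 5: ['gentle', 'sky', 'you'] (min_width=14, slack=0)
Line 6: ['orange', 'fast'] (min_width=11, slack=3)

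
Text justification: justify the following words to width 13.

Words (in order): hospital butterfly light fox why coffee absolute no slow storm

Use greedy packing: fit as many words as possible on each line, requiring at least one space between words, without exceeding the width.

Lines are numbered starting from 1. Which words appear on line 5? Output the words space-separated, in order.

Answer: absolute no

Derivation:
Line 1: ['hospital'] (min_width=8, slack=5)
Line 2: ['butterfly'] (min_width=9, slack=4)
Line 3: ['light', 'fox', 'why'] (min_width=13, slack=0)
Line 4: ['coffee'] (min_width=6, slack=7)
Line 5: ['absolute', 'no'] (min_width=11, slack=2)
Line 6: ['slow', 'storm'] (min_width=10, slack=3)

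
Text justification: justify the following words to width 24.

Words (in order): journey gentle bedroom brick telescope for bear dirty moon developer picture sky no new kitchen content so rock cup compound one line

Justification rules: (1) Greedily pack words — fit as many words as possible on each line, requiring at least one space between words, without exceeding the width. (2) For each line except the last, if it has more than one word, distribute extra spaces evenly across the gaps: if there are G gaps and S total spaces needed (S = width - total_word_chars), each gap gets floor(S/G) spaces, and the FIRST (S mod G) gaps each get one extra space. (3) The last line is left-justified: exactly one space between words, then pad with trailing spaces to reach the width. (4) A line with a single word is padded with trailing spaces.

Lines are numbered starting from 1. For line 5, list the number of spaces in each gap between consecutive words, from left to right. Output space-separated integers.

Line 1: ['journey', 'gentle', 'bedroom'] (min_width=22, slack=2)
Line 2: ['brick', 'telescope', 'for', 'bear'] (min_width=24, slack=0)
Line 3: ['dirty', 'moon', 'developer'] (min_width=20, slack=4)
Line 4: ['picture', 'sky', 'no', 'new'] (min_width=18, slack=6)
Line 5: ['kitchen', 'content', 'so', 'rock'] (min_width=23, slack=1)
Line 6: ['cup', 'compound', 'one', 'line'] (min_width=21, slack=3)

Answer: 2 1 1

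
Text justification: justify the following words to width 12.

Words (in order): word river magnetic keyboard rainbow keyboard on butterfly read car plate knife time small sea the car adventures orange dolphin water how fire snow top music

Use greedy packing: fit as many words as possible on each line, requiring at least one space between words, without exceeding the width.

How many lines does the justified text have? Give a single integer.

Line 1: ['word', 'river'] (min_width=10, slack=2)
Line 2: ['magnetic'] (min_width=8, slack=4)
Line 3: ['keyboard'] (min_width=8, slack=4)
Line 4: ['rainbow'] (min_width=7, slack=5)
Line 5: ['keyboard', 'on'] (min_width=11, slack=1)
Line 6: ['butterfly'] (min_width=9, slack=3)
Line 7: ['read', 'car'] (min_width=8, slack=4)
Line 8: ['plate', 'knife'] (min_width=11, slack=1)
Line 9: ['time', 'small'] (min_width=10, slack=2)
Line 10: ['sea', 'the', 'car'] (min_width=11, slack=1)
Line 11: ['adventures'] (min_width=10, slack=2)
Line 12: ['orange'] (min_width=6, slack=6)
Line 13: ['dolphin'] (min_width=7, slack=5)
Line 14: ['water', 'how'] (min_width=9, slack=3)
Line 15: ['fire', 'snow'] (min_width=9, slack=3)
Line 16: ['top', 'music'] (min_width=9, slack=3)
Total lines: 16

Answer: 16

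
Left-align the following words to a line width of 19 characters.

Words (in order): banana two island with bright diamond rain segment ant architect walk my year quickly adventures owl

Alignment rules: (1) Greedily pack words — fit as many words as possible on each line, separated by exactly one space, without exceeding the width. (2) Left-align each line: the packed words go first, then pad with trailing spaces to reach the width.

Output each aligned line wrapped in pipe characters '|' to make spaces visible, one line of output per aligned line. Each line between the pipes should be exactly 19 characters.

Answer: |banana two island  |
|with bright diamond|
|rain segment ant   |
|architect walk my  |
|year quickly       |
|adventures owl     |

Derivation:
Line 1: ['banana', 'two', 'island'] (min_width=17, slack=2)
Line 2: ['with', 'bright', 'diamond'] (min_width=19, slack=0)
Line 3: ['rain', 'segment', 'ant'] (min_width=16, slack=3)
Line 4: ['architect', 'walk', 'my'] (min_width=17, slack=2)
Line 5: ['year', 'quickly'] (min_width=12, slack=7)
Line 6: ['adventures', 'owl'] (min_width=14, slack=5)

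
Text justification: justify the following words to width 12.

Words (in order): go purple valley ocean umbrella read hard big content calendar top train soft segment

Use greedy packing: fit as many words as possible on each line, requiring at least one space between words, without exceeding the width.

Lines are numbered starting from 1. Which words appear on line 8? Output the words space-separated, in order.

Answer: segment

Derivation:
Line 1: ['go', 'purple'] (min_width=9, slack=3)
Line 2: ['valley', 'ocean'] (min_width=12, slack=0)
Line 3: ['umbrella'] (min_width=8, slack=4)
Line 4: ['read', 'hard'] (min_width=9, slack=3)
Line 5: ['big', 'content'] (min_width=11, slack=1)
Line 6: ['calendar', 'top'] (min_width=12, slack=0)
Line 7: ['train', 'soft'] (min_width=10, slack=2)
Line 8: ['segment'] (min_width=7, slack=5)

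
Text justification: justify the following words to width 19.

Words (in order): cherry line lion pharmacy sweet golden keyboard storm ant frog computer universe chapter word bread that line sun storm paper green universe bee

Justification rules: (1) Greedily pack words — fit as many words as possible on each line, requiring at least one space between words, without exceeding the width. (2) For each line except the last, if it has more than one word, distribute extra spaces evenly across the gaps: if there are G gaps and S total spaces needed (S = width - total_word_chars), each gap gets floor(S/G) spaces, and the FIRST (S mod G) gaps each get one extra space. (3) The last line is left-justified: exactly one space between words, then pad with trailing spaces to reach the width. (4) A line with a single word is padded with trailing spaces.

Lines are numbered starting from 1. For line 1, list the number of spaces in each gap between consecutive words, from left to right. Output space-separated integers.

Line 1: ['cherry', 'line', 'lion'] (min_width=16, slack=3)
Line 2: ['pharmacy', 'sweet'] (min_width=14, slack=5)
Line 3: ['golden', 'keyboard'] (min_width=15, slack=4)
Line 4: ['storm', 'ant', 'frog'] (min_width=14, slack=5)
Line 5: ['computer', 'universe'] (min_width=17, slack=2)
Line 6: ['chapter', 'word', 'bread'] (min_width=18, slack=1)
Line 7: ['that', 'line', 'sun', 'storm'] (min_width=19, slack=0)
Line 8: ['paper', 'green'] (min_width=11, slack=8)
Line 9: ['universe', 'bee'] (min_width=12, slack=7)

Answer: 3 2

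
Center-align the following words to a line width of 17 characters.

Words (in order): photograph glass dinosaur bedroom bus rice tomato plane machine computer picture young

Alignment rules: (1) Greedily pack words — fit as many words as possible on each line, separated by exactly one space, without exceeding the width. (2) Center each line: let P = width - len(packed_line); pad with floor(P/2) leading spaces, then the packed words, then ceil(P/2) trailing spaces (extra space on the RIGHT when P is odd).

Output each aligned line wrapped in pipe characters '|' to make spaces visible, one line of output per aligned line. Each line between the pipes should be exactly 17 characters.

Line 1: ['photograph', 'glass'] (min_width=16, slack=1)
Line 2: ['dinosaur', 'bedroom'] (min_width=16, slack=1)
Line 3: ['bus', 'rice', 'tomato'] (min_width=15, slack=2)
Line 4: ['plane', 'machine'] (min_width=13, slack=4)
Line 5: ['computer', 'picture'] (min_width=16, slack=1)
Line 6: ['young'] (min_width=5, slack=12)

Answer: |photograph glass |
|dinosaur bedroom |
| bus rice tomato |
|  plane machine  |
|computer picture |
|      young      |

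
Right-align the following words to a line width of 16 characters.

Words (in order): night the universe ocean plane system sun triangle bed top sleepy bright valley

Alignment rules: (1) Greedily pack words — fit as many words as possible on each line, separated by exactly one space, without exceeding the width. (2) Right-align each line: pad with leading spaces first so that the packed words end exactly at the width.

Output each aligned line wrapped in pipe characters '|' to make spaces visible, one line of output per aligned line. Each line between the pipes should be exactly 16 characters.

Line 1: ['night', 'the'] (min_width=9, slack=7)
Line 2: ['universe', 'ocean'] (min_width=14, slack=2)
Line 3: ['plane', 'system', 'sun'] (min_width=16, slack=0)
Line 4: ['triangle', 'bed', 'top'] (min_width=16, slack=0)
Line 5: ['sleepy', 'bright'] (min_width=13, slack=3)
Line 6: ['valley'] (min_width=6, slack=10)

Answer: |       night the|
|  universe ocean|
|plane system sun|
|triangle bed top|
|   sleepy bright|
|          valley|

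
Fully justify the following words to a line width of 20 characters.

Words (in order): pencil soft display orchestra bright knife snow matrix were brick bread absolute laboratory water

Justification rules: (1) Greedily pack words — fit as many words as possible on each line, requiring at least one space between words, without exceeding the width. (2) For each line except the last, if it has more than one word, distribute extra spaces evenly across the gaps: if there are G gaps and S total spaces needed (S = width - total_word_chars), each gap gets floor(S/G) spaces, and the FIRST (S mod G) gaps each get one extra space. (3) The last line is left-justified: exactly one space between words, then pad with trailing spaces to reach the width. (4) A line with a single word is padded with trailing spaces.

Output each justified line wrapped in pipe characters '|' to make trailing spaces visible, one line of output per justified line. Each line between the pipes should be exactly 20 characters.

Line 1: ['pencil', 'soft', 'display'] (min_width=19, slack=1)
Line 2: ['orchestra', 'bright'] (min_width=16, slack=4)
Line 3: ['knife', 'snow', 'matrix'] (min_width=17, slack=3)
Line 4: ['were', 'brick', 'bread'] (min_width=16, slack=4)
Line 5: ['absolute', 'laboratory'] (min_width=19, slack=1)
Line 6: ['water'] (min_width=5, slack=15)

Answer: |pencil  soft display|
|orchestra     bright|
|knife   snow  matrix|
|were   brick   bread|
|absolute  laboratory|
|water               |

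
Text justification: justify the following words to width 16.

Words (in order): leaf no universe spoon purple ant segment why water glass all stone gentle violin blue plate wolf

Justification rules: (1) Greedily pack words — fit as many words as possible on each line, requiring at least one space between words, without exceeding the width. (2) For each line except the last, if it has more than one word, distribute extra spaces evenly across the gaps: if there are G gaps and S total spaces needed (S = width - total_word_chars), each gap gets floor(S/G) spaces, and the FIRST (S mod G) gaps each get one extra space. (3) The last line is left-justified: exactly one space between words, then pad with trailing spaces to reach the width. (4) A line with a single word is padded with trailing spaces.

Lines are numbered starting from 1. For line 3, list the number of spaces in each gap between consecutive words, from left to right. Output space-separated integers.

Line 1: ['leaf', 'no', 'universe'] (min_width=16, slack=0)
Line 2: ['spoon', 'purple', 'ant'] (min_width=16, slack=0)
Line 3: ['segment', 'why'] (min_width=11, slack=5)
Line 4: ['water', 'glass', 'all'] (min_width=15, slack=1)
Line 5: ['stone', 'gentle'] (min_width=12, slack=4)
Line 6: ['violin', 'blue'] (min_width=11, slack=5)
Line 7: ['plate', 'wolf'] (min_width=10, slack=6)

Answer: 6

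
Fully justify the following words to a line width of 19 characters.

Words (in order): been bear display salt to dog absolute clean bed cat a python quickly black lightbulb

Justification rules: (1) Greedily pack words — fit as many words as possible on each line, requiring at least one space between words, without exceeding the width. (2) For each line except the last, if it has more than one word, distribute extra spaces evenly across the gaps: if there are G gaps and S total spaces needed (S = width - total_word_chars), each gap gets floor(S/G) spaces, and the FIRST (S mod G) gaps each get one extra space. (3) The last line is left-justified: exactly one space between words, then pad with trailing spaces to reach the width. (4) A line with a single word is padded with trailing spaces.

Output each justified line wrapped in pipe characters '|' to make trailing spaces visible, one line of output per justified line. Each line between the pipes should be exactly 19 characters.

Line 1: ['been', 'bear', 'display'] (min_width=17, slack=2)
Line 2: ['salt', 'to', 'dog'] (min_width=11, slack=8)
Line 3: ['absolute', 'clean', 'bed'] (min_width=18, slack=1)
Line 4: ['cat', 'a', 'python'] (min_width=12, slack=7)
Line 5: ['quickly', 'black'] (min_width=13, slack=6)
Line 6: ['lightbulb'] (min_width=9, slack=10)

Answer: |been  bear  display|
|salt     to     dog|
|absolute  clean bed|
|cat     a    python|
|quickly       black|
|lightbulb          |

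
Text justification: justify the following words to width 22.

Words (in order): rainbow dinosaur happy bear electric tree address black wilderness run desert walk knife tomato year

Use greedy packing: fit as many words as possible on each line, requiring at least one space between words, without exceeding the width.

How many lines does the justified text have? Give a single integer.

Line 1: ['rainbow', 'dinosaur', 'happy'] (min_width=22, slack=0)
Line 2: ['bear', 'electric', 'tree'] (min_width=18, slack=4)
Line 3: ['address', 'black'] (min_width=13, slack=9)
Line 4: ['wilderness', 'run', 'desert'] (min_width=21, slack=1)
Line 5: ['walk', 'knife', 'tomato', 'year'] (min_width=22, slack=0)
Total lines: 5

Answer: 5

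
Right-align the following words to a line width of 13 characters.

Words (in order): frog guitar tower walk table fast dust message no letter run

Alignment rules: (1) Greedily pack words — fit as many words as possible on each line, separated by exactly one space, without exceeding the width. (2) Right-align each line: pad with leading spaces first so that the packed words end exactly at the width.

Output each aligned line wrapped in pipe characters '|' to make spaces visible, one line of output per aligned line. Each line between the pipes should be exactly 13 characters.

Line 1: ['frog', 'guitar'] (min_width=11, slack=2)
Line 2: ['tower', 'walk'] (min_width=10, slack=3)
Line 3: ['table', 'fast'] (min_width=10, slack=3)
Line 4: ['dust', 'message'] (min_width=12, slack=1)
Line 5: ['no', 'letter', 'run'] (min_width=13, slack=0)

Answer: |  frog guitar|
|   tower walk|
|   table fast|
| dust message|
|no letter run|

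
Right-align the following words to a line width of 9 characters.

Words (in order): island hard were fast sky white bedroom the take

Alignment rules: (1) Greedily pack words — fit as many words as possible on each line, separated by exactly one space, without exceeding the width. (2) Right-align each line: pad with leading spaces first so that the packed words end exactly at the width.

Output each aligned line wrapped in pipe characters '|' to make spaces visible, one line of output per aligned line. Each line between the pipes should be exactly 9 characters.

Answer: |   island|
|hard were|
| fast sky|
|    white|
|  bedroom|
| the take|

Derivation:
Line 1: ['island'] (min_width=6, slack=3)
Line 2: ['hard', 'were'] (min_width=9, slack=0)
Line 3: ['fast', 'sky'] (min_width=8, slack=1)
Line 4: ['white'] (min_width=5, slack=4)
Line 5: ['bedroom'] (min_width=7, slack=2)
Line 6: ['the', 'take'] (min_width=8, slack=1)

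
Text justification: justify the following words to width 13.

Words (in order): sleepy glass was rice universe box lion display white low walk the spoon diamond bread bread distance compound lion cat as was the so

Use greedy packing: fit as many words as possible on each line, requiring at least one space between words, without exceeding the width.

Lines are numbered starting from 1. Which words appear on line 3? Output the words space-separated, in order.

Answer: universe box

Derivation:
Line 1: ['sleepy', 'glass'] (min_width=12, slack=1)
Line 2: ['was', 'rice'] (min_width=8, slack=5)
Line 3: ['universe', 'box'] (min_width=12, slack=1)
Line 4: ['lion', 'display'] (min_width=12, slack=1)
Line 5: ['white', 'low'] (min_width=9, slack=4)
Line 6: ['walk', 'the'] (min_width=8, slack=5)
Line 7: ['spoon', 'diamond'] (min_width=13, slack=0)
Line 8: ['bread', 'bread'] (min_width=11, slack=2)
Line 9: ['distance'] (min_width=8, slack=5)
Line 10: ['compound', 'lion'] (min_width=13, slack=0)
Line 11: ['cat', 'as', 'was'] (min_width=10, slack=3)
Line 12: ['the', 'so'] (min_width=6, slack=7)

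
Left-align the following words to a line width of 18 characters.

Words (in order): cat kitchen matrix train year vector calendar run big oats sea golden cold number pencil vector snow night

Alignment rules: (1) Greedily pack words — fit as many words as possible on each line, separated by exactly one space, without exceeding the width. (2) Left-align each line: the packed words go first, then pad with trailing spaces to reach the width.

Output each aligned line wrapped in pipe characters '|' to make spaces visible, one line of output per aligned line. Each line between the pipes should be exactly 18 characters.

Answer: |cat kitchen matrix|
|train year vector |
|calendar run big  |
|oats sea golden   |
|cold number pencil|
|vector snow night |

Derivation:
Line 1: ['cat', 'kitchen', 'matrix'] (min_width=18, slack=0)
Line 2: ['train', 'year', 'vector'] (min_width=17, slack=1)
Line 3: ['calendar', 'run', 'big'] (min_width=16, slack=2)
Line 4: ['oats', 'sea', 'golden'] (min_width=15, slack=3)
Line 5: ['cold', 'number', 'pencil'] (min_width=18, slack=0)
Line 6: ['vector', 'snow', 'night'] (min_width=17, slack=1)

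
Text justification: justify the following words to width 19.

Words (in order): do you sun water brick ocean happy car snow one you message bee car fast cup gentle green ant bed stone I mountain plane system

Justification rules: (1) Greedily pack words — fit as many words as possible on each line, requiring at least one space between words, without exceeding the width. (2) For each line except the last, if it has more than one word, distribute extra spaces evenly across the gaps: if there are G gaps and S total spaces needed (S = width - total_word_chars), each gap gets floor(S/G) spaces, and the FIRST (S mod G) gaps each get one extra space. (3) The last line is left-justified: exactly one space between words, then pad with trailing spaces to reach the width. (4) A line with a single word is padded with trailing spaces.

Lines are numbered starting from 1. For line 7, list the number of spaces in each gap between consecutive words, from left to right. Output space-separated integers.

Answer: 3 2

Derivation:
Line 1: ['do', 'you', 'sun', 'water'] (min_width=16, slack=3)
Line 2: ['brick', 'ocean', 'happy'] (min_width=17, slack=2)
Line 3: ['car', 'snow', 'one', 'you'] (min_width=16, slack=3)
Line 4: ['message', 'bee', 'car'] (min_width=15, slack=4)
Line 5: ['fast', 'cup', 'gentle'] (min_width=15, slack=4)
Line 6: ['green', 'ant', 'bed', 'stone'] (min_width=19, slack=0)
Line 7: ['I', 'mountain', 'plane'] (min_width=16, slack=3)
Line 8: ['system'] (min_width=6, slack=13)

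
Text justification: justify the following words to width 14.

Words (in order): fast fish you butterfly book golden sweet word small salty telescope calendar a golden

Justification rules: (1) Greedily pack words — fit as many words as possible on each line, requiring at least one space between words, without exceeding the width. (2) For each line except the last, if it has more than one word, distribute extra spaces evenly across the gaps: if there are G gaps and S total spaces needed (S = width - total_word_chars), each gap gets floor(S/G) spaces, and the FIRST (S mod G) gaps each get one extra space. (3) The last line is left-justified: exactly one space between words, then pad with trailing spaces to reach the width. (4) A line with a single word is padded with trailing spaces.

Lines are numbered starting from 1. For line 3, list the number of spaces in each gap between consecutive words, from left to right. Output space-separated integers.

Answer: 3

Derivation:
Line 1: ['fast', 'fish', 'you'] (min_width=13, slack=1)
Line 2: ['butterfly', 'book'] (min_width=14, slack=0)
Line 3: ['golden', 'sweet'] (min_width=12, slack=2)
Line 4: ['word', 'small'] (min_width=10, slack=4)
Line 5: ['salty'] (min_width=5, slack=9)
Line 6: ['telescope'] (min_width=9, slack=5)
Line 7: ['calendar', 'a'] (min_width=10, slack=4)
Line 8: ['golden'] (min_width=6, slack=8)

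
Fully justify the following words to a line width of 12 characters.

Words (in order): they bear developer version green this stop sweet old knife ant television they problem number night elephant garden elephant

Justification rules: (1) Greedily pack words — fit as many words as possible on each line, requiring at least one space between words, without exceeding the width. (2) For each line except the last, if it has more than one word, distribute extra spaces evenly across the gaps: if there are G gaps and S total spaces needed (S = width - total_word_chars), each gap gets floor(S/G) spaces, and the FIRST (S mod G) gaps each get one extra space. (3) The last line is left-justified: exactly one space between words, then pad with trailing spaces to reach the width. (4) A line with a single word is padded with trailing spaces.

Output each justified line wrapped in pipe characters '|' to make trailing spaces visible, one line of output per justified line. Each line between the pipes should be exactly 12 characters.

Line 1: ['they', 'bear'] (min_width=9, slack=3)
Line 2: ['developer'] (min_width=9, slack=3)
Line 3: ['version'] (min_width=7, slack=5)
Line 4: ['green', 'this'] (min_width=10, slack=2)
Line 5: ['stop', 'sweet'] (min_width=10, slack=2)
Line 6: ['old', 'knife'] (min_width=9, slack=3)
Line 7: ['ant'] (min_width=3, slack=9)
Line 8: ['television'] (min_width=10, slack=2)
Line 9: ['they', 'problem'] (min_width=12, slack=0)
Line 10: ['number', 'night'] (min_width=12, slack=0)
Line 11: ['elephant'] (min_width=8, slack=4)
Line 12: ['garden'] (min_width=6, slack=6)
Line 13: ['elephant'] (min_width=8, slack=4)

Answer: |they    bear|
|developer   |
|version     |
|green   this|
|stop   sweet|
|old    knife|
|ant         |
|television  |
|they problem|
|number night|
|elephant    |
|garden      |
|elephant    |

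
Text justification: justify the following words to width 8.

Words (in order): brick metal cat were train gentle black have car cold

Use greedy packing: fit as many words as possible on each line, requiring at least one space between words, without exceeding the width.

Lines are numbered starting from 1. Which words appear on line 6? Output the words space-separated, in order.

Answer: black

Derivation:
Line 1: ['brick'] (min_width=5, slack=3)
Line 2: ['metal'] (min_width=5, slack=3)
Line 3: ['cat', 'were'] (min_width=8, slack=0)
Line 4: ['train'] (min_width=5, slack=3)
Line 5: ['gentle'] (min_width=6, slack=2)
Line 6: ['black'] (min_width=5, slack=3)
Line 7: ['have', 'car'] (min_width=8, slack=0)
Line 8: ['cold'] (min_width=4, slack=4)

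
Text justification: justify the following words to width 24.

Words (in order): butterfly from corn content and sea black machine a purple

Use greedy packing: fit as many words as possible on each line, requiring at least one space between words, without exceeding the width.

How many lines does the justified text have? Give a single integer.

Line 1: ['butterfly', 'from', 'corn'] (min_width=19, slack=5)
Line 2: ['content', 'and', 'sea', 'black'] (min_width=21, slack=3)
Line 3: ['machine', 'a', 'purple'] (min_width=16, slack=8)
Total lines: 3

Answer: 3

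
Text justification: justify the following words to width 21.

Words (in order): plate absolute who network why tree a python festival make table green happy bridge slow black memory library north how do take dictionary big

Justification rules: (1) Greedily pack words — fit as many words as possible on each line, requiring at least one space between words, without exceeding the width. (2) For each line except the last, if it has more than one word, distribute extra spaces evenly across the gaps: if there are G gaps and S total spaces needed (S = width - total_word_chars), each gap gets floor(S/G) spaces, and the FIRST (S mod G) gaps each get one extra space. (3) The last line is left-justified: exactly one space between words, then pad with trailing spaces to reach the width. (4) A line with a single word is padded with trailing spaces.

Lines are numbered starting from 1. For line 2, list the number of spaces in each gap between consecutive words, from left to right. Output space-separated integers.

Answer: 2 2 2

Derivation:
Line 1: ['plate', 'absolute', 'who'] (min_width=18, slack=3)
Line 2: ['network', 'why', 'tree', 'a'] (min_width=18, slack=3)
Line 3: ['python', 'festival', 'make'] (min_width=20, slack=1)
Line 4: ['table', 'green', 'happy'] (min_width=17, slack=4)
Line 5: ['bridge', 'slow', 'black'] (min_width=17, slack=4)
Line 6: ['memory', 'library', 'north'] (min_width=20, slack=1)
Line 7: ['how', 'do', 'take'] (min_width=11, slack=10)
Line 8: ['dictionary', 'big'] (min_width=14, slack=7)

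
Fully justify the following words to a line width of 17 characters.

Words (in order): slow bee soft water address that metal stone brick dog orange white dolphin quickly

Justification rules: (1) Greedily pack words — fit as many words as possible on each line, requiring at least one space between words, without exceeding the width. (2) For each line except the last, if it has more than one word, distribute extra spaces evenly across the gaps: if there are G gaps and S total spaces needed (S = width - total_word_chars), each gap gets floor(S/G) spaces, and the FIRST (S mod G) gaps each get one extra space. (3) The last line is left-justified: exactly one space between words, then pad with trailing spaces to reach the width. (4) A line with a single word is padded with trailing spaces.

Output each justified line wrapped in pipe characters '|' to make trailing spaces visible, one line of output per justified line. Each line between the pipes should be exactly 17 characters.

Line 1: ['slow', 'bee', 'soft'] (min_width=13, slack=4)
Line 2: ['water', 'address'] (min_width=13, slack=4)
Line 3: ['that', 'metal', 'stone'] (min_width=16, slack=1)
Line 4: ['brick', 'dog', 'orange'] (min_width=16, slack=1)
Line 5: ['white', 'dolphin'] (min_width=13, slack=4)
Line 6: ['quickly'] (min_width=7, slack=10)

Answer: |slow   bee   soft|
|water     address|
|that  metal stone|
|brick  dog orange|
|white     dolphin|
|quickly          |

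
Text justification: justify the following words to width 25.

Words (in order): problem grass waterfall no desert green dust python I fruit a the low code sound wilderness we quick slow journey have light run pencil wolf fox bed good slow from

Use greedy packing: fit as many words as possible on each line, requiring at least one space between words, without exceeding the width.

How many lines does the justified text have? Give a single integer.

Answer: 7

Derivation:
Line 1: ['problem', 'grass', 'waterfall'] (min_width=23, slack=2)
Line 2: ['no', 'desert', 'green', 'dust'] (min_width=20, slack=5)
Line 3: ['python', 'I', 'fruit', 'a', 'the', 'low'] (min_width=24, slack=1)
Line 4: ['code', 'sound', 'wilderness', 'we'] (min_width=24, slack=1)
Line 5: ['quick', 'slow', 'journey', 'have'] (min_width=23, slack=2)
Line 6: ['light', 'run', 'pencil', 'wolf', 'fox'] (min_width=25, slack=0)
Line 7: ['bed', 'good', 'slow', 'from'] (min_width=18, slack=7)
Total lines: 7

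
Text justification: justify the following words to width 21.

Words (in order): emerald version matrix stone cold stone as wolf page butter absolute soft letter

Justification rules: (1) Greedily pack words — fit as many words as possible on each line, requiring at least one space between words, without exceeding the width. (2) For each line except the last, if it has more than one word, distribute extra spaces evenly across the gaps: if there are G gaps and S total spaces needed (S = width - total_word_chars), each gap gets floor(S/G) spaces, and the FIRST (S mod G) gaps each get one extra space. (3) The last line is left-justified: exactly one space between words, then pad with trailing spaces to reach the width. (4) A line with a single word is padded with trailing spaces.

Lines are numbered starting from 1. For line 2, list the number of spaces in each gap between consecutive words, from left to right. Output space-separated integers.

Answer: 3 3

Derivation:
Line 1: ['emerald', 'version'] (min_width=15, slack=6)
Line 2: ['matrix', 'stone', 'cold'] (min_width=17, slack=4)
Line 3: ['stone', 'as', 'wolf', 'page'] (min_width=18, slack=3)
Line 4: ['butter', 'absolute', 'soft'] (min_width=20, slack=1)
Line 5: ['letter'] (min_width=6, slack=15)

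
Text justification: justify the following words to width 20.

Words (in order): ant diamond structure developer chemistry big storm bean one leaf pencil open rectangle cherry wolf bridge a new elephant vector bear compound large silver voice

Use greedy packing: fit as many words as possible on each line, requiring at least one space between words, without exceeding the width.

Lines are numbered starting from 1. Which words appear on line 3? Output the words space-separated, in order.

Answer: chemistry big storm

Derivation:
Line 1: ['ant', 'diamond'] (min_width=11, slack=9)
Line 2: ['structure', 'developer'] (min_width=19, slack=1)
Line 3: ['chemistry', 'big', 'storm'] (min_width=19, slack=1)
Line 4: ['bean', 'one', 'leaf', 'pencil'] (min_width=20, slack=0)
Line 5: ['open', 'rectangle'] (min_width=14, slack=6)
Line 6: ['cherry', 'wolf', 'bridge', 'a'] (min_width=20, slack=0)
Line 7: ['new', 'elephant', 'vector'] (min_width=19, slack=1)
Line 8: ['bear', 'compound', 'large'] (min_width=19, slack=1)
Line 9: ['silver', 'voice'] (min_width=12, slack=8)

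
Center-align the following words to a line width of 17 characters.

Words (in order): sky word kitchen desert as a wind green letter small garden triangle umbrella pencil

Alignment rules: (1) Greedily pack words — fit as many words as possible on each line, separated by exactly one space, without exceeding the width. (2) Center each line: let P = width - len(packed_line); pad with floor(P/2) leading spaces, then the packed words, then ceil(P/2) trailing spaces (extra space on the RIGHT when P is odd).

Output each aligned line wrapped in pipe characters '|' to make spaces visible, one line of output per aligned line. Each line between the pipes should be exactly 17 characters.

Line 1: ['sky', 'word', 'kitchen'] (min_width=16, slack=1)
Line 2: ['desert', 'as', 'a', 'wind'] (min_width=16, slack=1)
Line 3: ['green', 'letter'] (min_width=12, slack=5)
Line 4: ['small', 'garden'] (min_width=12, slack=5)
Line 5: ['triangle', 'umbrella'] (min_width=17, slack=0)
Line 6: ['pencil'] (min_width=6, slack=11)

Answer: |sky word kitchen |
|desert as a wind |
|  green letter   |
|  small garden   |
|triangle umbrella|
|     pencil      |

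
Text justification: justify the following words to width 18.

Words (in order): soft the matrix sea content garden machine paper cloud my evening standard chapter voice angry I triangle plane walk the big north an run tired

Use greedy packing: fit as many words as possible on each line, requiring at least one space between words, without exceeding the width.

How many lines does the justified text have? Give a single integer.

Answer: 9

Derivation:
Line 1: ['soft', 'the', 'matrix'] (min_width=15, slack=3)
Line 2: ['sea', 'content', 'garden'] (min_width=18, slack=0)
Line 3: ['machine', 'paper'] (min_width=13, slack=5)
Line 4: ['cloud', 'my', 'evening'] (min_width=16, slack=2)
Line 5: ['standard', 'chapter'] (min_width=16, slack=2)
Line 6: ['voice', 'angry', 'I'] (min_width=13, slack=5)
Line 7: ['triangle', 'plane'] (min_width=14, slack=4)
Line 8: ['walk', 'the', 'big', 'north'] (min_width=18, slack=0)
Line 9: ['an', 'run', 'tired'] (min_width=12, slack=6)
Total lines: 9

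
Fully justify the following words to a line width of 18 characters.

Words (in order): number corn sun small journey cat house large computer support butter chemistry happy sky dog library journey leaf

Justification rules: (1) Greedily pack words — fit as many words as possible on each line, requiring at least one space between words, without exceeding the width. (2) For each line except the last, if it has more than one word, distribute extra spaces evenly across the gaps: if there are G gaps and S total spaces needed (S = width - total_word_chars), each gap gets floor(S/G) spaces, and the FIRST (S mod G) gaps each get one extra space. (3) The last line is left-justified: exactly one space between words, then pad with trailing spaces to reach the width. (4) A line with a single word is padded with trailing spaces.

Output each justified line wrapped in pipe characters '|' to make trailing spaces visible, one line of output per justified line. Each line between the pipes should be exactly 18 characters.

Answer: |number   corn  sun|
|small  journey cat|
|house        large|
|computer   support|
|butter   chemistry|
|happy    sky   dog|
|library    journey|
|leaf              |

Derivation:
Line 1: ['number', 'corn', 'sun'] (min_width=15, slack=3)
Line 2: ['small', 'journey', 'cat'] (min_width=17, slack=1)
Line 3: ['house', 'large'] (min_width=11, slack=7)
Line 4: ['computer', 'support'] (min_width=16, slack=2)
Line 5: ['butter', 'chemistry'] (min_width=16, slack=2)
Line 6: ['happy', 'sky', 'dog'] (min_width=13, slack=5)
Line 7: ['library', 'journey'] (min_width=15, slack=3)
Line 8: ['leaf'] (min_width=4, slack=14)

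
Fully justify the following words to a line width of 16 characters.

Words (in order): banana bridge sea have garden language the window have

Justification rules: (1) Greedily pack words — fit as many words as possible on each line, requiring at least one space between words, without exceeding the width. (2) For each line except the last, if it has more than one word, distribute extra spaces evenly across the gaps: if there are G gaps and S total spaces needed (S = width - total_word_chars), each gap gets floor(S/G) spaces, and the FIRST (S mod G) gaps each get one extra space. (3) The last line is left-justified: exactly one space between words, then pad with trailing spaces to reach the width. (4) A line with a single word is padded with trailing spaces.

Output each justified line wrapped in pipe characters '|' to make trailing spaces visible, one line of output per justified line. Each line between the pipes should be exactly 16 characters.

Line 1: ['banana', 'bridge'] (min_width=13, slack=3)
Line 2: ['sea', 'have', 'garden'] (min_width=15, slack=1)
Line 3: ['language', 'the'] (min_width=12, slack=4)
Line 4: ['window', 'have'] (min_width=11, slack=5)

Answer: |banana    bridge|
|sea  have garden|
|language     the|
|window have     |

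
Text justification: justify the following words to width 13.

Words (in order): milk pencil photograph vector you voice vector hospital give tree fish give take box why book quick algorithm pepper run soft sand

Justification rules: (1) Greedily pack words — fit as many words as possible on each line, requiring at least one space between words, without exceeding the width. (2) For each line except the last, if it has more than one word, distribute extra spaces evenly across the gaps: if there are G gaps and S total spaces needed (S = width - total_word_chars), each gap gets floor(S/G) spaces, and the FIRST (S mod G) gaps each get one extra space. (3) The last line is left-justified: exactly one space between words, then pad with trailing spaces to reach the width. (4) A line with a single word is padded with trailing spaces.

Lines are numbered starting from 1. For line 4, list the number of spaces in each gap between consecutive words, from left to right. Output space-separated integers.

Answer: 2

Derivation:
Line 1: ['milk', 'pencil'] (min_width=11, slack=2)
Line 2: ['photograph'] (min_width=10, slack=3)
Line 3: ['vector', 'you'] (min_width=10, slack=3)
Line 4: ['voice', 'vector'] (min_width=12, slack=1)
Line 5: ['hospital', 'give'] (min_width=13, slack=0)
Line 6: ['tree', 'fish'] (min_width=9, slack=4)
Line 7: ['give', 'take', 'box'] (min_width=13, slack=0)
Line 8: ['why', 'book'] (min_width=8, slack=5)
Line 9: ['quick'] (min_width=5, slack=8)
Line 10: ['algorithm'] (min_width=9, slack=4)
Line 11: ['pepper', 'run'] (min_width=10, slack=3)
Line 12: ['soft', 'sand'] (min_width=9, slack=4)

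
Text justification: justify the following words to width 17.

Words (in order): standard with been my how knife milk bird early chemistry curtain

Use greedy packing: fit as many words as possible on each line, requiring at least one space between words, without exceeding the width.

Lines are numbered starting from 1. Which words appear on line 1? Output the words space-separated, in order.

Line 1: ['standard', 'with'] (min_width=13, slack=4)
Line 2: ['been', 'my', 'how', 'knife'] (min_width=17, slack=0)
Line 3: ['milk', 'bird', 'early'] (min_width=15, slack=2)
Line 4: ['chemistry', 'curtain'] (min_width=17, slack=0)

Answer: standard with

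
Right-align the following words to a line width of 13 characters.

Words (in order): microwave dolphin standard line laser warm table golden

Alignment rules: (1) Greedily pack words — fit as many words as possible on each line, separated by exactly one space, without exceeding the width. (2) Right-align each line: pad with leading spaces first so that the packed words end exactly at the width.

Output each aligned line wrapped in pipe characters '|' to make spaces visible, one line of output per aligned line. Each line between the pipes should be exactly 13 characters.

Line 1: ['microwave'] (min_width=9, slack=4)
Line 2: ['dolphin'] (min_width=7, slack=6)
Line 3: ['standard', 'line'] (min_width=13, slack=0)
Line 4: ['laser', 'warm'] (min_width=10, slack=3)
Line 5: ['table', 'golden'] (min_width=12, slack=1)

Answer: |    microwave|
|      dolphin|
|standard line|
|   laser warm|
| table golden|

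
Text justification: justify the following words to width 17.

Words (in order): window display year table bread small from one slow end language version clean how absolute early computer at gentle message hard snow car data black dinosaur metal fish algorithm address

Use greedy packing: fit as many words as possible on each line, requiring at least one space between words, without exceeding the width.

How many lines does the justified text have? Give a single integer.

Answer: 13

Derivation:
Line 1: ['window', 'display'] (min_width=14, slack=3)
Line 2: ['year', 'table', 'bread'] (min_width=16, slack=1)
Line 3: ['small', 'from', 'one'] (min_width=14, slack=3)
Line 4: ['slow', 'end', 'language'] (min_width=17, slack=0)
Line 5: ['version', 'clean', 'how'] (min_width=17, slack=0)
Line 6: ['absolute', 'early'] (min_width=14, slack=3)
Line 7: ['computer', 'at'] (min_width=11, slack=6)
Line 8: ['gentle', 'message'] (min_width=14, slack=3)
Line 9: ['hard', 'snow', 'car'] (min_width=13, slack=4)
Line 10: ['data', 'black'] (min_width=10, slack=7)
Line 11: ['dinosaur', 'metal'] (min_width=14, slack=3)
Line 12: ['fish', 'algorithm'] (min_width=14, slack=3)
Line 13: ['address'] (min_width=7, slack=10)
Total lines: 13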